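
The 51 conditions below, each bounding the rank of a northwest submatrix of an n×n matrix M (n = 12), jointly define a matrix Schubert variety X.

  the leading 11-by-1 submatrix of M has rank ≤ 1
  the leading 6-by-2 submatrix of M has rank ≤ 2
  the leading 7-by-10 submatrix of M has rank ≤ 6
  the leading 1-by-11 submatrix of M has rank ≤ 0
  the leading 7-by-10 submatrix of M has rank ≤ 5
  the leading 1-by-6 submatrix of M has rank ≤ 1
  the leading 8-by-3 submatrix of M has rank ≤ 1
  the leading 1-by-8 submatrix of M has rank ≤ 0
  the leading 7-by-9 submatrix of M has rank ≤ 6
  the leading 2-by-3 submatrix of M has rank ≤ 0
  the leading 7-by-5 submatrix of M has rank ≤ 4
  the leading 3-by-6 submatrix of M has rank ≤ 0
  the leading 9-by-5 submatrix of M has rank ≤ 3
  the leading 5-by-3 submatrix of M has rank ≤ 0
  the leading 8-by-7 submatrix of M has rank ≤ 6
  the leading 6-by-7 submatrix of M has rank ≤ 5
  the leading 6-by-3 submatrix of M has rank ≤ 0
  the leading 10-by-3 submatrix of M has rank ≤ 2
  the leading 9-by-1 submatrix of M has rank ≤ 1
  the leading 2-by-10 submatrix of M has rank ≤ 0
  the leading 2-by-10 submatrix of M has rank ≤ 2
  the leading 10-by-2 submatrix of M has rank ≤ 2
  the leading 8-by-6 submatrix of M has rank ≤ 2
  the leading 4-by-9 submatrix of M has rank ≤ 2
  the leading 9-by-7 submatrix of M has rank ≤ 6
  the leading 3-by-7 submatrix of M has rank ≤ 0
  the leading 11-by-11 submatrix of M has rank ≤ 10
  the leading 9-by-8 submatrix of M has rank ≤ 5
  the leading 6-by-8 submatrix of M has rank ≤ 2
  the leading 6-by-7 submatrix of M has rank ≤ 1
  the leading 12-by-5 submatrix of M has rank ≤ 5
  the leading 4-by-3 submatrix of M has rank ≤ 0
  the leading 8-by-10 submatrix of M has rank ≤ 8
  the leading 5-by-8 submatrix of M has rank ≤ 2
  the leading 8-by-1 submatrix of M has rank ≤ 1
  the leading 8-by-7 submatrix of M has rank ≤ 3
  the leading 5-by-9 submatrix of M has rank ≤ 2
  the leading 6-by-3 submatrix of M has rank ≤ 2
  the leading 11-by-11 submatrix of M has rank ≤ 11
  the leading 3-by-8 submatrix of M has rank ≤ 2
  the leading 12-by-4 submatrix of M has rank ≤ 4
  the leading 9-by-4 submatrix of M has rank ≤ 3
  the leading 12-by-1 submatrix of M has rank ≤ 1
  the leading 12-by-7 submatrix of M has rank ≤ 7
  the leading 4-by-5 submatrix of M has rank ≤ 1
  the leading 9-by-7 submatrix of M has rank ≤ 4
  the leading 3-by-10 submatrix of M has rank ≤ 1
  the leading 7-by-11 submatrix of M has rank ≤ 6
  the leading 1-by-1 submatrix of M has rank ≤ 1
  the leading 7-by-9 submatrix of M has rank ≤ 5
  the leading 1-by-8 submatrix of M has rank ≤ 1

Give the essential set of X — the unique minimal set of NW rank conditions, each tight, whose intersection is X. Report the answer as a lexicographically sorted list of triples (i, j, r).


Computing R[i][j] = min implied NW-rank bound (n=12, 51 conditions):

  i=1: 0 | 0 | 0 | 0 | 0 | 0 | 0 | 0 | 0 | 0 | 0 | 1
  i=2: 0 | 0 | 0 | 0 | 0 | 0 | 0 | 0 | 0 | 0 | 1 | 2
  i=3: 0 | 0 | 0 | 0 | 0 | 0 | 0 | 1 | 1 | 1 | 2 | 3
  i=4: 0 | 0 | 0 | 1 | 1 | 1 | 1 | 2 | 2 | 2 | 3 | 4
  i=5: 0 | 0 | 0 | 1 | 1 | 1 | 1 | 2 | 2 | 3 | 4 | 5
  i=6: 0 | 0 | 0 | 1 | 1 | 1 | 1 | 2 | 3 | 4 | 5 | 6
  i=7: 1 | 1 | 1 | 2 | 2 | 2 | 2 | 3 | 4 | 5 | 6 | 7
  i=8: 1 | 1 | 1 | 2 | 2 | 2 | 3 | 4 | 5 | 6 | 7 | 8
  i=9: 1 | 2 | 2 | 3 | 3 | 3 | 4 | 5 | 6 | 7 | 8 | 9
  i=10: 1 | 2 | 2 | 3 | 4 | 4 | 5 | 6 | 7 | 8 | 9 | 10
  i=11: 1 | 2 | 3 | 4 | 5 | 5 | 6 | 7 | 8 | 9 | 10 | 11
  i=12: 1 | 2 | 3 | 4 | 5 | 6 | 7 | 8 | 9 | 10 | 11 | 12

reading off 1-entries of Δ²R: w = (12, 11, 8, 4, 10, 9, 1, 7, 2, 5, 3, 6).

|D(w)|=49, |Ess(w)|=9:

[(1, 11, 0), (2, 10, 0), (3, 7, 0), (5, 9, 2), (6, 3, 0), (6, 7, 1), (8, 3, 1), (8, 6, 2), (10, 3, 2)]


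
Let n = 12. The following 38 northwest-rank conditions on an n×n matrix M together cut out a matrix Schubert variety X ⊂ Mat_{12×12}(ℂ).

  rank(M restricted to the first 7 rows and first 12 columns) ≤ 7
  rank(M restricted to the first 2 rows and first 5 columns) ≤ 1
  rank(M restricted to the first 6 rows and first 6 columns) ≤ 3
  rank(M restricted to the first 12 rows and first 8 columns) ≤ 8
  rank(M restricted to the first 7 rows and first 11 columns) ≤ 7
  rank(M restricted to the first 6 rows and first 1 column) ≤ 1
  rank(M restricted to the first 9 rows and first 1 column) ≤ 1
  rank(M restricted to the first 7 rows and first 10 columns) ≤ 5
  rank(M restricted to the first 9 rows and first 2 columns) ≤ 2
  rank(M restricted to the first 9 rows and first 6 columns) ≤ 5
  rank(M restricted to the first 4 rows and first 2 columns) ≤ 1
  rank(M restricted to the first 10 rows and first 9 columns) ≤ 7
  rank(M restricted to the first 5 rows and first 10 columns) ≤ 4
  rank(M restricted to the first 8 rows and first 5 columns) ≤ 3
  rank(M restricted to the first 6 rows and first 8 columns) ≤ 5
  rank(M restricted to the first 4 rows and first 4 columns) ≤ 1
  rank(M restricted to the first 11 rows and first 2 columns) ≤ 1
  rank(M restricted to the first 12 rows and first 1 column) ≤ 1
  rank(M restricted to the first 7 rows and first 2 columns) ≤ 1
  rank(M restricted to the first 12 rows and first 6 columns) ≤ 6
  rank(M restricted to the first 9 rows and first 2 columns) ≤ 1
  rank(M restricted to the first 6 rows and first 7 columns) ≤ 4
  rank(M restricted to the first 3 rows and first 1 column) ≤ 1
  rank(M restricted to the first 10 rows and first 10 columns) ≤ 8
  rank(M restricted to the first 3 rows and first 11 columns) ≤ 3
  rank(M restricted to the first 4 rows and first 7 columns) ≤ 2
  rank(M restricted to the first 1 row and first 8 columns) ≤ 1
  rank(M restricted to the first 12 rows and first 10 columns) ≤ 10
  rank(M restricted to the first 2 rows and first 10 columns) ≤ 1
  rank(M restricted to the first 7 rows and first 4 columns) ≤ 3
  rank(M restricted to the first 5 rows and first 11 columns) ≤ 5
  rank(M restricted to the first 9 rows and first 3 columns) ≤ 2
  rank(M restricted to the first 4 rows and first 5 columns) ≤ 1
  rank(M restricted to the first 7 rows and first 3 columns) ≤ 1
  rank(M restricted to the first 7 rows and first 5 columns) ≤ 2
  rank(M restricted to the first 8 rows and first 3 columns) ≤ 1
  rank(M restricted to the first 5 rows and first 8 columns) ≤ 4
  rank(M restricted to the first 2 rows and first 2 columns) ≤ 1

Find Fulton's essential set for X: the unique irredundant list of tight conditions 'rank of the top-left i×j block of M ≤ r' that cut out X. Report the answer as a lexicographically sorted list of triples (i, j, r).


Recovering R(i,j) via the rank-extension bound from the 38 conditions:

  row 1: 1 1 1 1 1 1 1 1 1 1 1 1
  row 2: 1 1 1 1 1 1 1 1 1 1 2 2
  row 3: 1 1 1 1 1 2 2 2 2 2 3 3
  row 4: 1 1 1 1 1 2 2 3 3 3 4 4
  row 5: 1 1 1 2 2 3 3 4 4 4 5 5
  row 6: 1 1 1 2 2 3 4 5 5 5 6 6
  row 7: 1 1 1 2 2 3 4 5 5 5 6 7
  row 8: 1 1 1 2 3 4 5 6 6 6 7 8
  row 9: 1 1 2 3 4 5 6 7 7 7 8 9
  row 10: 1 1 2 3 4 5 6 7 7 8 9 10
  row 11: 1 1 2 3 4 5 6 7 8 9 10 11
  row 12: 1 2 3 4 5 6 7 8 9 10 11 12

second differences of R give the permutation w = (1, 11, 6, 8, 4, 7, 12, 5, 3, 10, 9, 2).

8 SE-corners of the 34-cell Rothe diagram give Ess(w):

[(2, 10, 1), (4, 5, 1), (4, 7, 2), (7, 5, 2), (7, 10, 5), (8, 3, 1), (10, 9, 7), (11, 2, 1)]


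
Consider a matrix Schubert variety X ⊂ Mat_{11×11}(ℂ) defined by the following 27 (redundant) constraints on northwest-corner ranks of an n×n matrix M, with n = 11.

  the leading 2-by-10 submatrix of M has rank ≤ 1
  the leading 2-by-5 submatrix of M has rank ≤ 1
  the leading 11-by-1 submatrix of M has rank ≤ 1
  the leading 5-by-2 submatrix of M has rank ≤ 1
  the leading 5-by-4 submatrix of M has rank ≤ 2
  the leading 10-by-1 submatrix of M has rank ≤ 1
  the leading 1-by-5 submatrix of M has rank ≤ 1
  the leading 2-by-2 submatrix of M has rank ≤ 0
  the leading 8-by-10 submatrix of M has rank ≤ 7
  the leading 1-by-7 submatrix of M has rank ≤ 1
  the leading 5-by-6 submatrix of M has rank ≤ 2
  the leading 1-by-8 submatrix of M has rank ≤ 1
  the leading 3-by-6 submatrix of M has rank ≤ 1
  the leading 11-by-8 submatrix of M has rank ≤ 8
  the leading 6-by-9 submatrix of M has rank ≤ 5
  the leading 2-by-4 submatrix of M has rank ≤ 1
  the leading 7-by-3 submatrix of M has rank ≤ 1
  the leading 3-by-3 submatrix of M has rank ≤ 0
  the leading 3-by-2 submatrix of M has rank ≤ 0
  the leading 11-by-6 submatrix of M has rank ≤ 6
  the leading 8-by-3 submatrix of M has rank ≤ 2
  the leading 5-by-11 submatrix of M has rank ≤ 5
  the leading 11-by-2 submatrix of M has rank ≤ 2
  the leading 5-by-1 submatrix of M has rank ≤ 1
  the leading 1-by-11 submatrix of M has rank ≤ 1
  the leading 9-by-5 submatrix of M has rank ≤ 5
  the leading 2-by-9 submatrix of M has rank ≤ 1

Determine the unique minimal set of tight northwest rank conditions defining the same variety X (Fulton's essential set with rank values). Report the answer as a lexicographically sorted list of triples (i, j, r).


Computing R[i][j] = min implied NW-rank bound (n=11, 27 conditions):

  0 | 0 | 0 | 1 | 1 | 1 | 1 | 1 | 1 | 1 | 1
  0 | 0 | 0 | 1 | 1 | 1 | 1 | 1 | 1 | 1 | 2
  0 | 0 | 0 | 1 | 1 | 1 | 2 | 2 | 2 | 2 | 3
  1 | 1 | 1 | 2 | 2 | 2 | 3 | 3 | 3 | 3 | 4
  1 | 1 | 1 | 2 | 2 | 2 | 3 | 4 | 4 | 4 | 5
  1 | 1 | 1 | 2 | 3 | 3 | 4 | 5 | 5 | 5 | 6
  1 | 1 | 1 | 2 | 3 | 4 | 5 | 6 | 6 | 6 | 7
  1 | 2 | 2 | 3 | 4 | 5 | 6 | 7 | 7 | 7 | 8
  1 | 2 | 3 | 4 | 5 | 6 | 7 | 8 | 8 | 8 | 9
  1 | 2 | 3 | 4 | 5 | 6 | 7 | 8 | 9 | 9 | 10
  1 | 2 | 3 | 4 | 5 | 6 | 7 | 8 | 9 | 10 | 11

so w = (4, 11, 7, 1, 8, 5, 6, 2, 3, 9, 10).

D(w) has 25 cells with 5 SE-corners; essential set:

[(2, 10, 1), (3, 3, 0), (3, 6, 1), (5, 6, 2), (7, 3, 1)]


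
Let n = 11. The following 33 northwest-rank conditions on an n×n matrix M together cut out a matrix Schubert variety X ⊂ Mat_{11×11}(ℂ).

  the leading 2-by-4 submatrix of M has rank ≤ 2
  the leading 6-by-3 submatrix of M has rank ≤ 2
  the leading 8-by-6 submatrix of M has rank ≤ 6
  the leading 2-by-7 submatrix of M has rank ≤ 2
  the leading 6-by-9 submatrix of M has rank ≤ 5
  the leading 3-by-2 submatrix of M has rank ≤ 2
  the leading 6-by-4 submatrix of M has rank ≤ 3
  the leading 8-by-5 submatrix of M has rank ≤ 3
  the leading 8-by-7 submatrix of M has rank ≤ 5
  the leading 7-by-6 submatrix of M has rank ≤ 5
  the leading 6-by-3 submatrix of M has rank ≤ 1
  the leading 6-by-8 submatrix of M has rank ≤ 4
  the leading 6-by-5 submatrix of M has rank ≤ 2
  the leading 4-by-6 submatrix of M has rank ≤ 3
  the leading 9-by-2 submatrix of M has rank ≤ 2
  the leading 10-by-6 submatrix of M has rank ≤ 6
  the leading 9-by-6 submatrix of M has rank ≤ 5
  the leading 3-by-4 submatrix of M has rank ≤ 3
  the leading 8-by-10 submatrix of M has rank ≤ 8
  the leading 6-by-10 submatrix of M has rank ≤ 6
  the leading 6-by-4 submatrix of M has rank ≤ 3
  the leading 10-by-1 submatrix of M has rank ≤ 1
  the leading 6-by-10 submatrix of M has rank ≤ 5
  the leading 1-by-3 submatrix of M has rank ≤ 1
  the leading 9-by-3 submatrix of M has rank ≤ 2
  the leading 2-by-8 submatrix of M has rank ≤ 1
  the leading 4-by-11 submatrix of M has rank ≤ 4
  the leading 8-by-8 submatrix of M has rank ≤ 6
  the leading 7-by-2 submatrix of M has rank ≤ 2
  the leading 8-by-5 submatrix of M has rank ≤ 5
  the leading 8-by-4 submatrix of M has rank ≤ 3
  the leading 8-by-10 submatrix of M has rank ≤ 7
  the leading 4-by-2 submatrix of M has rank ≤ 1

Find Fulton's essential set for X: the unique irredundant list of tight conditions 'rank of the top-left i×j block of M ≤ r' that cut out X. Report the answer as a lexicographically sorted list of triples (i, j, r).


Propagating the 33 rank bounds to every northwest block:

  1 | 1 | 1 | 1 | 1 | 1 | 1 | 1 | 1 | 1 | 1
  1 | 1 | 1 | 1 | 1 | 1 | 1 | 1 | 2 | 2 | 2
  1 | 1 | 1 | 2 | 2 | 2 | 2 | 2 | 3 | 3 | 3
  1 | 1 | 1 | 2 | 2 | 3 | 3 | 3 | 4 | 4 | 4
  1 | 1 | 1 | 2 | 2 | 3 | 4 | 4 | 5 | 5 | 5
  1 | 1 | 1 | 2 | 2 | 3 | 4 | 4 | 5 | 5 | 6
  1 | 2 | 2 | 3 | 3 | 4 | 5 | 5 | 6 | 6 | 7
  1 | 2 | 2 | 3 | 3 | 4 | 5 | 6 | 7 | 7 | 8
  1 | 2 | 2 | 3 | 4 | 5 | 6 | 7 | 8 | 8 | 9
  1 | 2 | 3 | 4 | 5 | 6 | 7 | 8 | 9 | 9 | 10
  1 | 2 | 3 | 4 | 5 | 6 | 7 | 8 | 9 | 10 | 11

so w = (1, 9, 4, 6, 7, 11, 2, 8, 5, 3, 10).

Fulton essential set (7 of the 23 Rothe cells):

[(2, 8, 1), (6, 3, 1), (6, 5, 2), (6, 8, 4), (6, 10, 5), (8, 5, 3), (9, 3, 2)]


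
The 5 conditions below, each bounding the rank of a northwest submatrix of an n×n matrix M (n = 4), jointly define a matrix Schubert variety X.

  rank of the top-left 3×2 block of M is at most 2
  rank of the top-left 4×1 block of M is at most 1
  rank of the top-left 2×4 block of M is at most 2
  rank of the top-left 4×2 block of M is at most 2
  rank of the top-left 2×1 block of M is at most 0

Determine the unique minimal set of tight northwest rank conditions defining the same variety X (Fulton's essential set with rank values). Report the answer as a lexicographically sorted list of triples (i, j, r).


Recovering R(i,j) via the rank-extension bound from the 5 conditions:

  0 | 1 | 1 | 1
  0 | 1 | 2 | 2
  1 | 2 | 3 | 3
  1 | 2 | 3 | 4

so w = (2, 3, 1, 4).

|D(w)|=2, |Ess(w)|=1:

[(2, 1, 0)]


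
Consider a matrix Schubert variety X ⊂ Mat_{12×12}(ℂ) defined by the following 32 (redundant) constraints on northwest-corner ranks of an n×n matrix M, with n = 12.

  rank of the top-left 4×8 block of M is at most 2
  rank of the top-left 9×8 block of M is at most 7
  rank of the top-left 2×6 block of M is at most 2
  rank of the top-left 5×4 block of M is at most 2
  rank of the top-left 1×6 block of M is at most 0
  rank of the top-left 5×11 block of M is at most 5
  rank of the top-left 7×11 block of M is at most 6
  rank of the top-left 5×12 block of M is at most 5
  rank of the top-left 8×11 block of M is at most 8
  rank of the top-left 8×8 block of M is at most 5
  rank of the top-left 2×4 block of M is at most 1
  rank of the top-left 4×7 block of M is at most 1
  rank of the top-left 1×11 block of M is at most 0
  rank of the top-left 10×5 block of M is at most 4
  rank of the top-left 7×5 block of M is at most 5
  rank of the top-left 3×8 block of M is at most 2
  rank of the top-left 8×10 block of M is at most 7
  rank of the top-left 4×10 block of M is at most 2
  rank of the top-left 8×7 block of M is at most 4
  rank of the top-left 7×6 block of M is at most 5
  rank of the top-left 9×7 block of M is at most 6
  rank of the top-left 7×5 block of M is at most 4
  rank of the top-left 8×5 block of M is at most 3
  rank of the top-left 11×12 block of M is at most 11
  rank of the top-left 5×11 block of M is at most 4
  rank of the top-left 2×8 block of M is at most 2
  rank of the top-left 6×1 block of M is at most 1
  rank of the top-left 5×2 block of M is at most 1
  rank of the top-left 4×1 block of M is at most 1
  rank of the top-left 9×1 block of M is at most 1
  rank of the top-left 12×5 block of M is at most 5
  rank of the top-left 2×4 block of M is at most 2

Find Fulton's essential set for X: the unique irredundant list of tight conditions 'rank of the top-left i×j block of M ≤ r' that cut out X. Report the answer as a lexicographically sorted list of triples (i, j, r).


The tightest implied rank at each (i,j), from the 32 conditions:

  0 0 0 0 0 0 0 0 0 0 0 1
  1 1 1 1 1 1 1 1 1 1 1 2
  1 1 1 1 1 1 1 2 2 2 2 3
  1 1 1 1 1 1 1 2 2 2 3 4
  1 1 2 2 2 2 2 3 3 3 4 5
  1 2 3 3 3 3 3 4 4 4 5 6
  1 2 3 3 3 4 4 5 5 5 6 7
  1 2 3 3 3 4 4 5 6 6 7 8
  1 2 3 4 4 5 5 6 7 7 8 9
  1 2 3 4 4 5 6 7 8 8 9 10
  1 2 3 4 5 6 7 8 9 9 10 11
  1 2 3 4 5 6 7 8 9 10 11 12

hence w(1..12) = (12, 1, 8, 11, 3, 2, 6, 9, 4, 7, 5, 10).

|D(w)|=32, |Ess(w)|=7:

[(1, 11, 0), (4, 7, 1), (4, 10, 2), (5, 2, 1), (8, 5, 3), (8, 7, 4), (10, 5, 4)]


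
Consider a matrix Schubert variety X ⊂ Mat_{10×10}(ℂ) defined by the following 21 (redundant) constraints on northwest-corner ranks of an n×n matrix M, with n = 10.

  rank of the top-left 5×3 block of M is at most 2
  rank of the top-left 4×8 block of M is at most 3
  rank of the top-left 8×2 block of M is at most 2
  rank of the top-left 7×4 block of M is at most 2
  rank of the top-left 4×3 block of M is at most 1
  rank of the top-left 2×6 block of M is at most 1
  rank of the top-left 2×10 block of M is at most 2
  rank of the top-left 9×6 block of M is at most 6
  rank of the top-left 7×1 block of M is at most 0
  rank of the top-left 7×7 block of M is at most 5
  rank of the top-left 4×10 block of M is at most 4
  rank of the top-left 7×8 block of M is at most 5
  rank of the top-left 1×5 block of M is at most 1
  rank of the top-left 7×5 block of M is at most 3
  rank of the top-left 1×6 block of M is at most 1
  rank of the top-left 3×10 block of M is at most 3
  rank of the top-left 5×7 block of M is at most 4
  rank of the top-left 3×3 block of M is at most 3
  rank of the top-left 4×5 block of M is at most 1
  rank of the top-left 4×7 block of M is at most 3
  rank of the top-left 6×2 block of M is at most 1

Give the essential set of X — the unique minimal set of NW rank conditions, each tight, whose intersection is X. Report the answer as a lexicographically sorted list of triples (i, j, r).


Recovering R(i,j) via the rank-extension bound from the 21 conditions:

  0 | 1 | 1 | 1 | 1 | 1 | 1 | 1 | 1 | 1
  0 | 1 | 1 | 1 | 1 | 1 | 2 | 2 | 2 | 2
  0 | 1 | 1 | 1 | 1 | 2 | 3 | 3 | 3 | 3
  0 | 1 | 1 | 1 | 1 | 2 | 3 | 3 | 4 | 4
  0 | 1 | 2 | 2 | 2 | 3 | 4 | 4 | 5 | 5
  0 | 1 | 2 | 2 | 3 | 4 | 5 | 5 | 6 | 6
  0 | 1 | 2 | 2 | 3 | 4 | 5 | 5 | 6 | 7
  1 | 2 | 3 | 3 | 4 | 5 | 6 | 6 | 7 | 8
  1 | 2 | 3 | 4 | 5 | 6 | 7 | 7 | 8 | 9
  1 | 2 | 3 | 4 | 5 | 6 | 7 | 8 | 9 | 10

reading off 1-entries of Δ²R: w = (2, 7, 6, 9, 3, 5, 10, 1, 4, 8).

D(w) has 21 cells with 6 SE-corners; essential set:

[(2, 6, 1), (4, 5, 1), (4, 8, 3), (7, 1, 0), (7, 4, 2), (7, 8, 5)]


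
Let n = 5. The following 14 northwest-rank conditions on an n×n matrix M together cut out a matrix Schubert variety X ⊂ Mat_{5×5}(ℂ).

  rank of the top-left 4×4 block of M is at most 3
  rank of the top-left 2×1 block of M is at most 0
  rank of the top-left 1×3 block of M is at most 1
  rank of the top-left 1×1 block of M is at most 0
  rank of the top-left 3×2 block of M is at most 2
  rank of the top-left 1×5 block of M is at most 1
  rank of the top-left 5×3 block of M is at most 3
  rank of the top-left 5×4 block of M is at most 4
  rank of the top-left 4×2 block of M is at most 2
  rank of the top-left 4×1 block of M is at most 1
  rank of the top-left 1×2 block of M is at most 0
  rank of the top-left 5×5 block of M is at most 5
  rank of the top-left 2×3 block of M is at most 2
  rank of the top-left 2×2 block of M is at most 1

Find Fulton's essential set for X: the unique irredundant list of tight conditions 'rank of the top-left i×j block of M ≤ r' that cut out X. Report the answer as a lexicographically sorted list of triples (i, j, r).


Propagating the 14 rank bounds to every northwest block:

  row 1: 0 | 0 | 1 | 1 | 1
  row 2: 0 | 1 | 2 | 2 | 2
  row 3: 1 | 2 | 3 | 3 | 3
  row 4: 1 | 2 | 3 | 3 | 4
  row 5: 1 | 2 | 3 | 4 | 5

the unique w with this rank table is (3, 2, 1, 5, 4).

Fulton essential set (3 of the 4 Rothe cells):

[(1, 2, 0), (2, 1, 0), (4, 4, 3)]


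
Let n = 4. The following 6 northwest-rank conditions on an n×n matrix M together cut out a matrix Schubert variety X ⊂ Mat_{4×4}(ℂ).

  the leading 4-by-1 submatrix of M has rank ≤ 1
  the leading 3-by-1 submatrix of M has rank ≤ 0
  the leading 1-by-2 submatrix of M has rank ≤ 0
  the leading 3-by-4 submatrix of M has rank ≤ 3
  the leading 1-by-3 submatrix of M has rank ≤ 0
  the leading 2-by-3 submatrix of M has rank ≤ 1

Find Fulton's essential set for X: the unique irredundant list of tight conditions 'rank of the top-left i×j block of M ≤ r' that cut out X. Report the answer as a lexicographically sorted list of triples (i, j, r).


Recovering R(i,j) via the rank-extension bound from the 6 conditions:

  0 | 0 | 0 | 1
  0 | 1 | 1 | 2
  0 | 1 | 2 | 3
  1 | 2 | 3 | 4

hence w(1..4) = (4, 2, 3, 1).

2 SE-corners of the 5-cell Rothe diagram give Ess(w):

[(1, 3, 0), (3, 1, 0)]


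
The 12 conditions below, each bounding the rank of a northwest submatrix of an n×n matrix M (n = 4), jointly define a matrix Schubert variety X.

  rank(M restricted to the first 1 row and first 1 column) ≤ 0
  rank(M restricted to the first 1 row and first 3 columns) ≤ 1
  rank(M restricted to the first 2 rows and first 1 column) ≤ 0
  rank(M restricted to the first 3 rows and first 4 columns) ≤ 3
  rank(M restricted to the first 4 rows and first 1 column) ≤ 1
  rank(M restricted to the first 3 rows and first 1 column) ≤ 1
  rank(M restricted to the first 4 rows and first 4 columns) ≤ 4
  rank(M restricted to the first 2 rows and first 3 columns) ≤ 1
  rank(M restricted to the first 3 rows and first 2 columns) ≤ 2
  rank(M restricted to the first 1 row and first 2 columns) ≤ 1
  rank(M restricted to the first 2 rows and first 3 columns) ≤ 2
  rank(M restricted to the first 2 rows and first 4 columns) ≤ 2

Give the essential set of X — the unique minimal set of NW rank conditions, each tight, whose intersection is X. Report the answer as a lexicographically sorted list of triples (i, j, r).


Rank table r_w(4×4) implied by the 12 constraints:

  row 1: 0 | 1 | 1 | 1
  row 2: 0 | 1 | 1 | 2
  row 3: 1 | 2 | 2 | 3
  row 4: 1 | 2 | 3 | 4

giving w = (2, 4, 1, 3) via Δ²R.

ℓ(w)=3; the 2 essential cells (i,j,r):

[(2, 1, 0), (2, 3, 1)]


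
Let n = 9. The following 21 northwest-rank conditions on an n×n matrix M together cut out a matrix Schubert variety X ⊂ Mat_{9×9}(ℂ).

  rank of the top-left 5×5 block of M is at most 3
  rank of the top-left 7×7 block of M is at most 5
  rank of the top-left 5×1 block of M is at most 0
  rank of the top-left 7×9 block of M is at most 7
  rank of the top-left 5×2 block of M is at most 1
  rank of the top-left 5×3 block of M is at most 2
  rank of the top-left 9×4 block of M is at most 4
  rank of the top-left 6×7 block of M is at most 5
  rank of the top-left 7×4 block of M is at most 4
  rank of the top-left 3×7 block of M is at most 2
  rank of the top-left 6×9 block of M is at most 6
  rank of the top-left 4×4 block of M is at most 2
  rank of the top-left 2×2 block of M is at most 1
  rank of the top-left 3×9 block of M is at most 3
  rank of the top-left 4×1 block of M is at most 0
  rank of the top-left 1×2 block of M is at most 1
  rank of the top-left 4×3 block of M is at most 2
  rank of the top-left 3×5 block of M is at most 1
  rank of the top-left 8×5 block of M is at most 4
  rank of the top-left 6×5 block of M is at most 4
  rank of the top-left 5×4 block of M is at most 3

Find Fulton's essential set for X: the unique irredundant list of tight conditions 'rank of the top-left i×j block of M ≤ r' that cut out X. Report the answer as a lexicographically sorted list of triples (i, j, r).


Recovering R(i,j) via the rank-extension bound from the 21 conditions:

  row 1: 0  1  1  1  1  1  1  1  1
  row 2: 0  1  1  1  1  2  2  2  2
  row 3: 0  1  1  1  1  2  2  3  3
  row 4: 0  1  2  2  2  3  3  4  4
  row 5: 0  1  2  3  3  4  4  5  5
  row 6: 1  2  3  4  4  5  5  6  6
  row 7: 1  2  3  4  4  5  5  6  7
  row 8: 1  2  3  4  4  5  6  7  8
  row 9: 1  2  3  4  5  6  7  8  9

the unique w with this rank table is (2, 6, 8, 3, 4, 1, 9, 7, 5).

Rothe diagram D(w) (15 cells), 5 SE-corners (essential conditions):

[(3, 5, 1), (3, 7, 2), (5, 1, 0), (7, 7, 5), (8, 5, 4)]


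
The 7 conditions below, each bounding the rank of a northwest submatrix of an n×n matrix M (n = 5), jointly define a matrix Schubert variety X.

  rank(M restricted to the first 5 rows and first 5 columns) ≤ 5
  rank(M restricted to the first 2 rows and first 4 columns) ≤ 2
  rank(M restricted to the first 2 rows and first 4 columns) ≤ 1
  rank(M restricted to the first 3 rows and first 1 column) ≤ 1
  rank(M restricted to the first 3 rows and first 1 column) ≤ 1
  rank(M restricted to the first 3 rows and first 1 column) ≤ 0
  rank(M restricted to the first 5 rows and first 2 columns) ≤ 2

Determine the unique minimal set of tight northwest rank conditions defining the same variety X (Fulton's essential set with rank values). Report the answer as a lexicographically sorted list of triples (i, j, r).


Propagating the 7 rank bounds to every northwest block:

  R[1]: 0, 1, 1, 1, 1
  R[2]: 0, 1, 1, 1, 2
  R[3]: 0, 1, 2, 2, 3
  R[4]: 1, 2, 3, 3, 4
  R[5]: 1, 2, 3, 4, 5

reading off 1-entries of Δ²R: w = (2, 5, 3, 1, 4).

Fulton essential set (2 of the 5 Rothe cells):

[(2, 4, 1), (3, 1, 0)]


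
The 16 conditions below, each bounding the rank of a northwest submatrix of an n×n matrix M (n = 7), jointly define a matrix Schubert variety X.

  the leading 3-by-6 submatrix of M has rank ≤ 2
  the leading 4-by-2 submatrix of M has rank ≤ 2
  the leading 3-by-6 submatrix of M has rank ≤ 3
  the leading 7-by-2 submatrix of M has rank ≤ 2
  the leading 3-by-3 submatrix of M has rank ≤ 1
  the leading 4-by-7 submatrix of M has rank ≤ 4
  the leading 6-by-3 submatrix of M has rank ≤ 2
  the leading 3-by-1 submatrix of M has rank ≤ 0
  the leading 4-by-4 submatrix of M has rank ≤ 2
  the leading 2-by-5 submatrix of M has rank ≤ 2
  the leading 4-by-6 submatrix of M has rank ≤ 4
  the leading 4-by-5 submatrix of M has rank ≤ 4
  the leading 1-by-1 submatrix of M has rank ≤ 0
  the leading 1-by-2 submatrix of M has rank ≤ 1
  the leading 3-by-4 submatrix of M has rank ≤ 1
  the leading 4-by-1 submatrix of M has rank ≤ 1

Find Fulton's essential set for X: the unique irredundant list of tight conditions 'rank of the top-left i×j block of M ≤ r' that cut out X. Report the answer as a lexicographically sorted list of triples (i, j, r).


Reconstructing r_w from the 16 given conditions:

  i=1: 0 1 1 1 1 1 1
  i=2: 0 1 1 1 2 2 2
  i=3: 0 1 1 1 2 2 3
  i=4: 1 2 2 2 3 3 4
  i=5: 1 2 2 3 4 4 5
  i=6: 1 2 2 3 4 5 6
  i=7: 1 2 3 4 5 6 7

hence w(1..7) = (2, 5, 7, 1, 4, 6, 3).

Fulton essential set (4 of the 10 Rothe cells):

[(3, 1, 0), (3, 4, 1), (3, 6, 2), (6, 3, 2)]


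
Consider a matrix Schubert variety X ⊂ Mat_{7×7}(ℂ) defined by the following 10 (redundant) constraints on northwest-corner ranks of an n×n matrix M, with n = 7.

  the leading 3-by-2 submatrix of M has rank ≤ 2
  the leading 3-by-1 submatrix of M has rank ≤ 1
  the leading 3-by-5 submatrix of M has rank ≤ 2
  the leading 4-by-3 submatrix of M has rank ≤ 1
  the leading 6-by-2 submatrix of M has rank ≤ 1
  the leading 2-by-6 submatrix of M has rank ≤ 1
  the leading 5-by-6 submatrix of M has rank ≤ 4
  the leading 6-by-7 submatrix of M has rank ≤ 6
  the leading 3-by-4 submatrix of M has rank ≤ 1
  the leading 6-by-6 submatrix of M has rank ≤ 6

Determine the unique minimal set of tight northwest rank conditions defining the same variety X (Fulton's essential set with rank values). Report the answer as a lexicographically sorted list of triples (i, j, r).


Propagating the 10 rank bounds to every northwest block:

  R[1]: 1 1 1 1 1 1 1
  R[2]: 1 1 1 1 1 1 2
  R[3]: 1 1 1 1 2 2 3
  R[4]: 1 1 1 2 3 3 4
  R[5]: 1 1 2 3 4 4 5
  R[6]: 1 1 2 3 4 5 6
  R[7]: 1 2 3 4 5 6 7

so w = (1, 7, 5, 4, 3, 6, 2).

Rothe diagram D(w) (12 cells), 4 SE-corners (essential conditions):

[(2, 6, 1), (3, 4, 1), (4, 3, 1), (6, 2, 1)]


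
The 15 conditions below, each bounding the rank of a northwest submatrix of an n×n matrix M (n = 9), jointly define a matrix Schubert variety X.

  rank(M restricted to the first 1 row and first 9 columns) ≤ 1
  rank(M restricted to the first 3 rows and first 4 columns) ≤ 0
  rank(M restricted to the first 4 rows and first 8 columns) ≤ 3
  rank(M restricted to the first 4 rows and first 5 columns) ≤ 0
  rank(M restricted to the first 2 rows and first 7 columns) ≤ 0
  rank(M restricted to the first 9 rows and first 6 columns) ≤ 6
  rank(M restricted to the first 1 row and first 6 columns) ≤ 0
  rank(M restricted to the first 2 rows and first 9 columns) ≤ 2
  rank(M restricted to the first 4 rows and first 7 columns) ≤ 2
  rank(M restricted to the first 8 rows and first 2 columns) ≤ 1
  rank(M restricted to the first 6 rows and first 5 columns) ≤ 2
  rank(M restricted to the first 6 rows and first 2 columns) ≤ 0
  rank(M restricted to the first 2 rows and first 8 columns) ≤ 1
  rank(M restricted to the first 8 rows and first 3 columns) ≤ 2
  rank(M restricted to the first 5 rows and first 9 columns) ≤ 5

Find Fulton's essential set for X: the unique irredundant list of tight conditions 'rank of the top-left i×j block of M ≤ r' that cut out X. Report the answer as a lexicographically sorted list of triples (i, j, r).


Propagating the 15 rank bounds to every northwest block:

  0, 0, 0, 0, 0, 0, 0, 1, 1
  0, 0, 0, 0, 0, 0, 0, 1, 2
  0, 0, 0, 0, 0, 1, 1, 2, 3
  0, 0, 0, 0, 0, 1, 2, 3, 4
  0, 0, 1, 1, 1, 2, 3, 4, 5
  0, 0, 1, 2, 2, 3, 4, 5, 6
  1, 1, 2, 3, 3, 4, 5, 6, 7
  1, 1, 2, 3, 4, 5, 6, 7, 8
  1, 2, 3, 4, 5, 6, 7, 8, 9

the unique w with this rank table is (8, 9, 6, 7, 3, 4, 1, 5, 2).

|D(w)|=29, |Ess(w)|=4:

[(2, 7, 0), (4, 5, 0), (6, 2, 0), (8, 2, 1)]


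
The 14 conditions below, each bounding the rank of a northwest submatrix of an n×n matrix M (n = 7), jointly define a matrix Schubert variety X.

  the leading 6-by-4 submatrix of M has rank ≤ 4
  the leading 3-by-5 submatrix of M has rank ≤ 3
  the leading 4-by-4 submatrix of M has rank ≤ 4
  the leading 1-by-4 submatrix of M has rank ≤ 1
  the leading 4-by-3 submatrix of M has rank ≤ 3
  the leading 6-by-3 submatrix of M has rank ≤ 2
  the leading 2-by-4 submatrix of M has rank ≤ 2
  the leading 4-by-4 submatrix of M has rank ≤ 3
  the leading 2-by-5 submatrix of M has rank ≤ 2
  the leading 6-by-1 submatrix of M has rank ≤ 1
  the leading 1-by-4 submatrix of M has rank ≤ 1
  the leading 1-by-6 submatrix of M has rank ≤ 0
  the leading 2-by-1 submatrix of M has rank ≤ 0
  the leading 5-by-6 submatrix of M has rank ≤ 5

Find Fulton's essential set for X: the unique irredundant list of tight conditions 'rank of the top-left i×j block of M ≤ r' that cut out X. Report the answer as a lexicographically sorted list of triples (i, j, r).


Rank table r_w(7×7) implied by the 14 constraints:

  i=1: 0 0 0 0 0 0 1
  i=2: 0 1 1 1 1 1 2
  i=3: 1 2 2 2 2 2 3
  i=4: 1 2 2 3 3 3 4
  i=5: 1 2 2 3 4 4 5
  i=6: 1 2 2 3 4 5 6
  i=7: 1 2 3 4 5 6 7

giving w = (7, 2, 1, 4, 5, 6, 3) via Δ²R.

Fulton essential set (3 of the 10 Rothe cells):

[(1, 6, 0), (2, 1, 0), (6, 3, 2)]


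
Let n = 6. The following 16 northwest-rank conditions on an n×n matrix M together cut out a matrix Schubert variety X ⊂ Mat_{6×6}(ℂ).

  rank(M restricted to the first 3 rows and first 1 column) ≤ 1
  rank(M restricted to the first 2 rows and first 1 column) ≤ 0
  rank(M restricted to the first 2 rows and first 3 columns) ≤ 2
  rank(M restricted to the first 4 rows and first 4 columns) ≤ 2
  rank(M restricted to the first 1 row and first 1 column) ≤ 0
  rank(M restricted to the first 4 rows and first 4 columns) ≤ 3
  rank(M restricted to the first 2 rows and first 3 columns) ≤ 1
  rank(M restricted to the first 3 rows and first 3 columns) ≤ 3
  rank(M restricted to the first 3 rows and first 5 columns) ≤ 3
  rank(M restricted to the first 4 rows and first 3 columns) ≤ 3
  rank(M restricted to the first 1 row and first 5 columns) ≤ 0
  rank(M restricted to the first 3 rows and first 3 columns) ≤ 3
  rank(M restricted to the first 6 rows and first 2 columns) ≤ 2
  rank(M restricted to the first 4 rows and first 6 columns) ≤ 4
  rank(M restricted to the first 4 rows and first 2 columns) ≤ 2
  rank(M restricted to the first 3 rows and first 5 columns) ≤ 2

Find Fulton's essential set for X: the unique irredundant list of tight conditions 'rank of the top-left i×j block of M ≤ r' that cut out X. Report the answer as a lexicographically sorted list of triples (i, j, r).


Computing R[i][j] = min implied NW-rank bound (n=6, 16 conditions):

  row 1: 0  0  0  0  0  1
  row 2: 0  1  1  1  1  2
  row 3: 1  2  2  2  2  3
  row 4: 1  2  2  2  3  4
  row 5: 1  2  3  3  4  5
  row 6: 1  2  3  4  5  6

hence w(1..6) = (6, 2, 1, 5, 3, 4).

Fulton essential set (3 of the 8 Rothe cells):

[(1, 5, 0), (2, 1, 0), (4, 4, 2)]


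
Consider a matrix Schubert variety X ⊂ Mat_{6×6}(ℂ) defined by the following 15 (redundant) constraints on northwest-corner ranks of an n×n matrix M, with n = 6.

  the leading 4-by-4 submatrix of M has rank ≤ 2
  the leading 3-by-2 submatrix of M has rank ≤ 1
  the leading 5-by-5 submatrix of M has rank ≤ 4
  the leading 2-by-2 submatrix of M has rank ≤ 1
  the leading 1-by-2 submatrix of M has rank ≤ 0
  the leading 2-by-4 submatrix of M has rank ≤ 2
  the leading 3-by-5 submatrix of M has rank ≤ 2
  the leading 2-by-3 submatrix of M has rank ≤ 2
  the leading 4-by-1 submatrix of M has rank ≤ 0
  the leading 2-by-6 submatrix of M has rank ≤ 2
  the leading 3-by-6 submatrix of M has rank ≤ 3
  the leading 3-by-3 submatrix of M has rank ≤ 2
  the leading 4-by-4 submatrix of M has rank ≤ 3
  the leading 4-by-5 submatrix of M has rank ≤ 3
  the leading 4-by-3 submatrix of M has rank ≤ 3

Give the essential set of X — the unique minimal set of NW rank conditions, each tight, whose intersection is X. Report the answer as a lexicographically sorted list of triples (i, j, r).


Reconstructing r_w from the 15 given conditions:

  i=1: 0  0  1  1  1  1
  i=2: 0  1  2  2  2  2
  i=3: 0  1  2  2  2  3
  i=4: 0  1  2  2  3  4
  i=5: 1  2  3  3  4  5
  i=6: 1  2  3  4  5  6

so w = (3, 2, 6, 5, 1, 4).

|D(w)|=8, |Ess(w)|=4:

[(1, 2, 0), (3, 5, 2), (4, 1, 0), (4, 4, 2)]


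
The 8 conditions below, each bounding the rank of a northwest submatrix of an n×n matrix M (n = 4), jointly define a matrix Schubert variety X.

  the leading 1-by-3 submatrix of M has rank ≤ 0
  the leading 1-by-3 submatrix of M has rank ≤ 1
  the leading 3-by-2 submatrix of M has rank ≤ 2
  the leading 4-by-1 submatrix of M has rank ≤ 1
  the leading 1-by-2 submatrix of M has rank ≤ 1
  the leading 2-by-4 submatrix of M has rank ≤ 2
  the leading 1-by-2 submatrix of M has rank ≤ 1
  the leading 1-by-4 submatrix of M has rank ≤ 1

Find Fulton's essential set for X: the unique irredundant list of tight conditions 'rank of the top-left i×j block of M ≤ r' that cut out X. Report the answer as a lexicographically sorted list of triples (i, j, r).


Recovering R(i,j) via the rank-extension bound from the 8 conditions:

  0 0 0 1
  1 1 1 2
  1 2 2 3
  1 2 3 4

second differences of R give the permutation w = (4, 1, 2, 3).

ℓ(w)=3; the 1 essential cell (i,j,r):

[(1, 3, 0)]


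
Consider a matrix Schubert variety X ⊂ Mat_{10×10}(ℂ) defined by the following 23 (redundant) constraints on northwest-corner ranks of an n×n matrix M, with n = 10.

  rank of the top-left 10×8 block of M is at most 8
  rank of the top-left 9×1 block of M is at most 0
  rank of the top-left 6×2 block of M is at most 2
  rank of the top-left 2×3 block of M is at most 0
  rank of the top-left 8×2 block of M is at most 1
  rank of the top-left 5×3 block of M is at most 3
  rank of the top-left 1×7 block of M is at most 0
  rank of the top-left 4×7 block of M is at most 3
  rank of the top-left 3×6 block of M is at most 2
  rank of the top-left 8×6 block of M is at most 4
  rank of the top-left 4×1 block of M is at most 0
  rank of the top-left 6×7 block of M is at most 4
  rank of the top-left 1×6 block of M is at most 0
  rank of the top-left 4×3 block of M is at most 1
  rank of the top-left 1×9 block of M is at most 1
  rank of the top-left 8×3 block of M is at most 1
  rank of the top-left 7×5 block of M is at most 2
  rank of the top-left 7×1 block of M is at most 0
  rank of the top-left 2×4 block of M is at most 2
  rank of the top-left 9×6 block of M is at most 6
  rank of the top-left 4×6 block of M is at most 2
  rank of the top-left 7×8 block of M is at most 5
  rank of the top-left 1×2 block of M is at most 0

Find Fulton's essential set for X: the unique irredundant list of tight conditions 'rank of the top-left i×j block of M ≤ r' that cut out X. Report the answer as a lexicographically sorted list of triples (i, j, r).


Rank table r_w(10×10) implied by the 23 constraints:

  0 0 0 0 0 0 0 1 1 1
  0 0 0 1 1 1 1 2 2 2
  0 1 1 2 2 2 2 3 3 3
  0 1 1 2 2 2 3 4 4 4
  0 1 1 2 2 3 4 5 5 5
  0 1 1 2 2 3 4 5 6 6
  0 1 1 2 2 3 4 5 6 7
  0 1 1 2 3 4 5 6 7 8
  0 1 2 3 4 5 6 7 8 9
  1 2 3 4 5 6 7 8 9 10

hence w(1..10) = (8, 4, 2, 7, 6, 9, 10, 5, 3, 1).

Fulton essential set (6 of the 27 Rothe cells):

[(1, 7, 0), (2, 3, 0), (4, 6, 2), (7, 5, 2), (8, 3, 1), (9, 1, 0)]


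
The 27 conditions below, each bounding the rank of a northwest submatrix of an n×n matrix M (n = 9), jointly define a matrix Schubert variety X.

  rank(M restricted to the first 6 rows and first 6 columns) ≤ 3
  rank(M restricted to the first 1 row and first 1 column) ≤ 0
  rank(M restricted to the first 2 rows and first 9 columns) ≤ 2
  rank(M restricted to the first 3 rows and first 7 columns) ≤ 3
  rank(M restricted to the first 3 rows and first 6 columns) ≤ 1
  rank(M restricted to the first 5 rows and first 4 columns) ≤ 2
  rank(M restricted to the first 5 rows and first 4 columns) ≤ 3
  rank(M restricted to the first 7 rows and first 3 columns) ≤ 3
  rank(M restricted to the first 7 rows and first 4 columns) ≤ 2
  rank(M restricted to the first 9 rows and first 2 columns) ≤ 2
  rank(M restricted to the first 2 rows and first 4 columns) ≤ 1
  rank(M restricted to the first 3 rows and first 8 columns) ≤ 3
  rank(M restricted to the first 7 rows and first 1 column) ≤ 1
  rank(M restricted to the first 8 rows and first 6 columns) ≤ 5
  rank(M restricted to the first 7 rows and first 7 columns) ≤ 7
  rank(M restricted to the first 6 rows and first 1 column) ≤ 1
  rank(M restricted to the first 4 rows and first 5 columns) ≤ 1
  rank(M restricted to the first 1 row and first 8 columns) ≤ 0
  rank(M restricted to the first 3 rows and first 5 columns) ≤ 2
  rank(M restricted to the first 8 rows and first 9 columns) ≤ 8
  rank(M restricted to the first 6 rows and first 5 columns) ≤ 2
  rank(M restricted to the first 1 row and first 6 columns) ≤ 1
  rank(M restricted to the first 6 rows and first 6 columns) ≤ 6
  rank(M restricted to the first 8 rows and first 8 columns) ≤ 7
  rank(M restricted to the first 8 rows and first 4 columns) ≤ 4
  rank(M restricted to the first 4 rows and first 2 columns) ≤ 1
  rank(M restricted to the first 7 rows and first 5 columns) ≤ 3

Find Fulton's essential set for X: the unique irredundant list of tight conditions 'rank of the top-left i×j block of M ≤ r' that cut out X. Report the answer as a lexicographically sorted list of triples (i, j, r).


Rank table r_w(9×9) implied by the 27 constraints:

  R[1]: 0 0 0 0 0 0 0 0 1
  R[2]: 1 1 1 1 1 1 1 1 2
  R[3]: 1 1 1 1 1 1 2 2 3
  R[4]: 1 1 1 1 1 2 3 3 4
  R[5]: 1 2 2 2 2 3 4 4 5
  R[6]: 1 2 2 2 2 3 4 5 6
  R[7]: 1 2 2 2 3 4 5 6 7
  R[8]: 1 2 3 3 4 5 6 7 8
  R[9]: 1 2 3 4 5 6 7 8 9

giving w = (9, 1, 7, 6, 2, 8, 5, 3, 4) via Δ²R.

Rothe diagram D(w) (22 cells), 5 SE-corners (essential conditions):

[(1, 8, 0), (3, 6, 1), (4, 5, 1), (6, 5, 2), (7, 4, 2)]


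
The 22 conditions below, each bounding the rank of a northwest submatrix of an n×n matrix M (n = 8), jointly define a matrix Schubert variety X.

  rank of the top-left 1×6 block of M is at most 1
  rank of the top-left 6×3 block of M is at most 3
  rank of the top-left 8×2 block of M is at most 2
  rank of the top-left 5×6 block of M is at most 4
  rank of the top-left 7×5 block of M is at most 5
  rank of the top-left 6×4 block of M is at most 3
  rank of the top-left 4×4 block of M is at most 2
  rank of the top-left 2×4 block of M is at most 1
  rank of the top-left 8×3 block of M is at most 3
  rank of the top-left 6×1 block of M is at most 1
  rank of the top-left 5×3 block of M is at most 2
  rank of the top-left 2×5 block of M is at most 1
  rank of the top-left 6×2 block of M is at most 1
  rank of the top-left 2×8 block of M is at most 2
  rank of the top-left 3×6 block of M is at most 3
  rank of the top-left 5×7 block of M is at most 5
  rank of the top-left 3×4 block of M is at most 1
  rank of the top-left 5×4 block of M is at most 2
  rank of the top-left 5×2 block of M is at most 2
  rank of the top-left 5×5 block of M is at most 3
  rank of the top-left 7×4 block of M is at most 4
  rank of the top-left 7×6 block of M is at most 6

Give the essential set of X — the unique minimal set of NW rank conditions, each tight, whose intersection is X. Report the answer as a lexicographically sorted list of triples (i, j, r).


Reconstructing r_w from the 22 given conditions:

  i=1: 1, 1, 1, 1, 1, 1, 1, 1
  i=2: 1, 1, 1, 1, 1, 2, 2, 2
  i=3: 1, 1, 1, 1, 2, 3, 3, 3
  i=4: 1, 1, 2, 2, 3, 4, 4, 4
  i=5: 1, 1, 2, 2, 3, 4, 5, 5
  i=6: 1, 1, 2, 3, 4, 5, 6, 6
  i=7: 1, 2, 3, 4, 5, 6, 7, 7
  i=8: 1, 2, 3, 4, 5, 6, 7, 8

reading off 1-entries of Δ²R: w = (1, 6, 5, 3, 7, 4, 2, 8).

D(w) has 11 cells with 4 SE-corners; essential set:

[(2, 5, 1), (3, 4, 1), (5, 4, 2), (6, 2, 1)]
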